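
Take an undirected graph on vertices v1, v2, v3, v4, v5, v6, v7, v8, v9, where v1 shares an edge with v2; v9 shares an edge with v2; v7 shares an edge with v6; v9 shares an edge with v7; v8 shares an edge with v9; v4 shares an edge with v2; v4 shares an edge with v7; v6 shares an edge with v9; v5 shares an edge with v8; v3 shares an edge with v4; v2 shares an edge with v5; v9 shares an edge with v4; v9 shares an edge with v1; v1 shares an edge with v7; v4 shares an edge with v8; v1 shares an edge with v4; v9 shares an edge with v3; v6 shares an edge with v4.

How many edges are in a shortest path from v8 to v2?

Distance 0: v8.
Distance 1: v4, v5, v9.
Distance 2: v1, v2, v3, v6, v7 — contains v2.

2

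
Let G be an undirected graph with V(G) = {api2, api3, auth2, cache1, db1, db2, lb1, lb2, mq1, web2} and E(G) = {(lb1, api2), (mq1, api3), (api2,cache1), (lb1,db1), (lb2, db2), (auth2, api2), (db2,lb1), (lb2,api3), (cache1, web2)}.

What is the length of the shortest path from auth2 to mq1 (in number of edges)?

6

Distance 0: auth2.
Distance 1: api2.
Distance 2: cache1, lb1.
Distance 3: db1, db2, web2.
Distance 4: lb2.
Distance 5: api3.
Distance 6: mq1 — contains mq1.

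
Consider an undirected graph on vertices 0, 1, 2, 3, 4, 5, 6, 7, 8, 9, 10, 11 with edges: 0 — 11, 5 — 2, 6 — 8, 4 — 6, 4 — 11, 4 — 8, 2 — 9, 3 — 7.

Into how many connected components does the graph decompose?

5

From 0: component {0, 4, 6, 8, 11}.
From 1: component {1}.
From 2: component {2, 5, 9}.
From 3: component {3, 7}.
From 10: component {10}.
That's 5 components.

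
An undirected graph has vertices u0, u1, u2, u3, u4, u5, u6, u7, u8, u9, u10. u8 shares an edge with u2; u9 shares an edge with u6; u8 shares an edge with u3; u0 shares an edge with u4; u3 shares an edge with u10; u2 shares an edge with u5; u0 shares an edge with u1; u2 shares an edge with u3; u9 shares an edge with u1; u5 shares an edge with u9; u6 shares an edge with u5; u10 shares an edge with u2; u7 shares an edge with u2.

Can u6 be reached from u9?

Yes

Explore from u9.
Distance 1: reach u1, u5, u6.
Found u6.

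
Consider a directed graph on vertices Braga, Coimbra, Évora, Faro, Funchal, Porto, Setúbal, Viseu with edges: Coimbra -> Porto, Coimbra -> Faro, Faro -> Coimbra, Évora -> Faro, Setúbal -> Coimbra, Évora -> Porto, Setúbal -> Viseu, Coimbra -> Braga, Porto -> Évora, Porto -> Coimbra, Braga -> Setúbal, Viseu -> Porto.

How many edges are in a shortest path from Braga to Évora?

4

Distance 0: Braga.
Distance 1: Setúbal.
Distance 2: Coimbra, Viseu.
Distance 3: Faro, Porto.
Distance 4: Évora — contains Évora.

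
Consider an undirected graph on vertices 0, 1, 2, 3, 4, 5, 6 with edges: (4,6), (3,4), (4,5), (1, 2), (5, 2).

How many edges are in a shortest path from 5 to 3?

Distance 0: 5.
Distance 1: 2, 4.
Distance 2: 1, 3, 6 — contains 3.

2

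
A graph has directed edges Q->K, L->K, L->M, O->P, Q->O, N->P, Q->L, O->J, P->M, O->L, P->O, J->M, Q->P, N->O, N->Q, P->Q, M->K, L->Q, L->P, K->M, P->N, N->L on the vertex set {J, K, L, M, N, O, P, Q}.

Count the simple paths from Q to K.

22

Q→K
Q→L→K
Q→L→M→K
Q→L→P→M→K
Q→L→P→N→O→J→M→K
Q→L→P→O→J→M→K
Q→O→J→M→K
Q→O→L→K
... and 14 more.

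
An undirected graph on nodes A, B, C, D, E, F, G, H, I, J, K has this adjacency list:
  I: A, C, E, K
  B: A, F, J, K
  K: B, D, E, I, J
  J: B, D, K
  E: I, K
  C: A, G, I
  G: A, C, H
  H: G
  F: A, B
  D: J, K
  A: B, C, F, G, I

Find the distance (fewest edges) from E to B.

Distance 0: E.
Distance 1: I, K.
Distance 2: A, B, C, D, J — contains B.

2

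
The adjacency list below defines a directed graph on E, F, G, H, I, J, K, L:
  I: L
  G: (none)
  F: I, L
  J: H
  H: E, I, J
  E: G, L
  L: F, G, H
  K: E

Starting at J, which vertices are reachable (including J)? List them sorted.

Start at J.
Its neighbours: H.
Then their neighbours: E, I.
Then next layer: G, L.
Then next layer: F.
Nothing further is reachable.

E, F, G, H, I, J, L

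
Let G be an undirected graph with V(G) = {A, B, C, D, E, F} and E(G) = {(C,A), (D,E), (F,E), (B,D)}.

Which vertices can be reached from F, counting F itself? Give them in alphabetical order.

Start at F.
Its neighbours: E.
Then their neighbours: D.
Then next layer: B.
Nothing further is reachable.

B, D, E, F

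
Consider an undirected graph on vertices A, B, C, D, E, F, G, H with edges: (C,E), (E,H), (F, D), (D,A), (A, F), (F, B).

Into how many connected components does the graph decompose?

From A: component {A, B, D, F}.
From C: component {C, E, H}.
From G: component {G}.
That's 3 components.

3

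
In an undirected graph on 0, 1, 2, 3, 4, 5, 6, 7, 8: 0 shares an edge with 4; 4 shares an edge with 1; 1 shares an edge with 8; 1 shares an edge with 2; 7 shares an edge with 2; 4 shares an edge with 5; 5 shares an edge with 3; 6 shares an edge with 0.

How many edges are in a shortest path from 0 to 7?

4

Distance 0: 0.
Distance 1: 4, 6.
Distance 2: 1, 5.
Distance 3: 2, 3, 8.
Distance 4: 7 — contains 7.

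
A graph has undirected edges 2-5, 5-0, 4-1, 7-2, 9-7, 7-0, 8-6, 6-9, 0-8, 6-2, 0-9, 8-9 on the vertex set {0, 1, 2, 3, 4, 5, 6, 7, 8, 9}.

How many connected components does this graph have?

3

From 0: component {0, 2, 5, 6, 7, 8, 9}.
From 1: component {1, 4}.
From 3: component {3}.
That's 3 components.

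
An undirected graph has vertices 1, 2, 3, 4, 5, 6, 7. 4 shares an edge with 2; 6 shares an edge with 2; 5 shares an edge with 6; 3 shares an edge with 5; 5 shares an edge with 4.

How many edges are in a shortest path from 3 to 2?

Distance 0: 3.
Distance 1: 5.
Distance 2: 4, 6.
Distance 3: 2 — contains 2.

3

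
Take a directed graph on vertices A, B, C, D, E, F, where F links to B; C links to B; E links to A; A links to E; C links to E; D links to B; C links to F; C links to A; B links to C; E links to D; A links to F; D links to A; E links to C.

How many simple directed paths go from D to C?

3

D→A→E→C
D→A→F→B→C
D→B→C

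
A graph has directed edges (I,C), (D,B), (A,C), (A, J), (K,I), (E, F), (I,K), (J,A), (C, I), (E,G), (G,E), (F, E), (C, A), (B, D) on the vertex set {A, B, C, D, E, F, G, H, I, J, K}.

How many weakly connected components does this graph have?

4

From A: component {A, C, I, J, K}.
From B: component {B, D}.
From E: component {E, F, G}.
From H: component {H}.
That's 4 components.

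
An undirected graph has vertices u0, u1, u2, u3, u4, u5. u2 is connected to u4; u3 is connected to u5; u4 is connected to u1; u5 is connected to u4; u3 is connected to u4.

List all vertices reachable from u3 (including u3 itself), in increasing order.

u1, u2, u3, u4, u5

Start at u3.
Its neighbours: u4, u5.
Then their neighbours: u1, u2.
Nothing further is reachable.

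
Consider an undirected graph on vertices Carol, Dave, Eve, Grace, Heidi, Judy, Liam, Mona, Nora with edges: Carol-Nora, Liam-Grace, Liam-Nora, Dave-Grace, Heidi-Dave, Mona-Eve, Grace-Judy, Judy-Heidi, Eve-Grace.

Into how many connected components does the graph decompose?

1

From Carol: component {Carol, Dave, Eve, Grace, Heidi, Judy, Liam, Mona, Nora}.
That's 1 component.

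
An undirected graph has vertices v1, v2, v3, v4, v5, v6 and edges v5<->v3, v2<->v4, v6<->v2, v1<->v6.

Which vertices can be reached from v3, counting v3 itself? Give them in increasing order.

v3, v5

Start at v3.
Its neighbours: v5.
Nothing further is reachable.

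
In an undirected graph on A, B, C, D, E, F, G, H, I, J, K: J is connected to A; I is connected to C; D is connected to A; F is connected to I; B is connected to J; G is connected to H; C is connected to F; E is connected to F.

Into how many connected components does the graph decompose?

4

From A: component {A, B, D, J}.
From C: component {C, E, F, I}.
From G: component {G, H}.
From K: component {K}.
That's 4 components.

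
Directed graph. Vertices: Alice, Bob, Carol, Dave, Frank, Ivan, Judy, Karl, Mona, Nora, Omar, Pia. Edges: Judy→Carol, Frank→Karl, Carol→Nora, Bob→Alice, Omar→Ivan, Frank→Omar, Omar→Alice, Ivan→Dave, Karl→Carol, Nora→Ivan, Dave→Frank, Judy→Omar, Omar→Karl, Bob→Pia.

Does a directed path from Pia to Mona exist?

No

Pia has no outgoing edges, so nothing is reachable from it.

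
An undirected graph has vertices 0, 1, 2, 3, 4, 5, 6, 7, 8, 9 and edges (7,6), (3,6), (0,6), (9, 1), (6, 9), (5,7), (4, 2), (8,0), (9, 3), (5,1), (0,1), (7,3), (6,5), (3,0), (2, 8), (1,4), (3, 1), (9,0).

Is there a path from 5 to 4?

Explore from 5.
Distance 1: reach 1, 6, 7.
Distance 2: reach 0, 3, 4, 9.
Found 4.

Yes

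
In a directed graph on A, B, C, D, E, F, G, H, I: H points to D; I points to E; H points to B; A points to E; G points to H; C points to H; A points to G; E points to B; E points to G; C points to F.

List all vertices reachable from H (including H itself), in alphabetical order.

B, D, H

Start at H.
Its neighbours: B, D.
Nothing further is reachable.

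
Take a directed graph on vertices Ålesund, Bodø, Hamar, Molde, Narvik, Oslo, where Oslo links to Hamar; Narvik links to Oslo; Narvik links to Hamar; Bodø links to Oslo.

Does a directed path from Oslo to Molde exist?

Explore from Oslo.
Distance 1: reach Hamar.
The search from Oslo is exhausted; no directed path reaches Molde.

No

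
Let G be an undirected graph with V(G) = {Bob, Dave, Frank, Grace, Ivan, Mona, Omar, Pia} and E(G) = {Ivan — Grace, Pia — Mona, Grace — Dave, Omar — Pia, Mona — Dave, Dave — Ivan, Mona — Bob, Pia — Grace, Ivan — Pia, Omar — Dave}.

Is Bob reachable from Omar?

Yes

Explore from Omar.
Distance 1: reach Dave, Pia.
Distance 2: reach Grace, Ivan, Mona.
Distance 3: reach Bob.
Found Bob.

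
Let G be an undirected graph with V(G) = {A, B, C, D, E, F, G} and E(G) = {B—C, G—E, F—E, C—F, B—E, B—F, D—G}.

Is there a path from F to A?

No

Explore from F.
Distance 1: reach B, C, E.
Distance 2: reach G.
Distance 3: reach D.
The search is exhausted without reaching A; it lies in a different component.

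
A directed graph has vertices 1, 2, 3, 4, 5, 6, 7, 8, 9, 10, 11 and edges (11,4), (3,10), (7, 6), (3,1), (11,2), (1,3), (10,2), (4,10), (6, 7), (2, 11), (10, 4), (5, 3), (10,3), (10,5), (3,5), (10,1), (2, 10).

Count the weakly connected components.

From 1: component {1, 2, 3, 4, 5, 10, 11}.
From 6: component {6, 7}.
From 8: component {8}.
From 9: component {9}.
That's 4 components.

4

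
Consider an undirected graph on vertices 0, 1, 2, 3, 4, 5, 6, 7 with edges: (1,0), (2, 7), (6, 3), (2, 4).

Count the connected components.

4

From 0: component {0, 1}.
From 2: component {2, 4, 7}.
From 3: component {3, 6}.
From 5: component {5}.
That's 4 components.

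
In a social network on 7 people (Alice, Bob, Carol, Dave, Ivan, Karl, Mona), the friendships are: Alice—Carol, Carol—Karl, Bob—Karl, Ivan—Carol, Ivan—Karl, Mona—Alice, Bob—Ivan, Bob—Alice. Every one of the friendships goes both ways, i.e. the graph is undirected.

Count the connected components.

2

From Alice: component {Alice, Bob, Carol, Ivan, Karl, Mona}.
From Dave: component {Dave}.
That's 2 components.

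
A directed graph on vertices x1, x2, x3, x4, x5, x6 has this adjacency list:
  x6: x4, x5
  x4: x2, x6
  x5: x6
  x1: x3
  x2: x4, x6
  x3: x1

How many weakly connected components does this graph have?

2

From x1: component {x1, x3}.
From x2: component {x2, x4, x5, x6}.
That's 2 components.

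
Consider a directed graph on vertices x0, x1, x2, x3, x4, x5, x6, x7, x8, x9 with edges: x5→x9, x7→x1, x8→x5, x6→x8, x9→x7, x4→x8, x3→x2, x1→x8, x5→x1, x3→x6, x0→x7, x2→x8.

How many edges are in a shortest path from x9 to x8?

Distance 0: x9.
Distance 1: x7.
Distance 2: x1.
Distance 3: x8 — contains x8.

3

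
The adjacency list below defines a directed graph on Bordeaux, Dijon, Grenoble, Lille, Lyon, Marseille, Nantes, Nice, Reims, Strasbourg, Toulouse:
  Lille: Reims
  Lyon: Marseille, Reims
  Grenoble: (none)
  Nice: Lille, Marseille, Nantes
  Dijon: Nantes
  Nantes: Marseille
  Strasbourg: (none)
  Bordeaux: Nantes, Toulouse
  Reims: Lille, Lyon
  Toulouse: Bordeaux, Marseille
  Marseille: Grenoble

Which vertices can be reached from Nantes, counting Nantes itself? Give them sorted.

Start at Nantes.
Its neighbours: Marseille.
Then their neighbours: Grenoble.
Nothing further is reachable.

Grenoble, Marseille, Nantes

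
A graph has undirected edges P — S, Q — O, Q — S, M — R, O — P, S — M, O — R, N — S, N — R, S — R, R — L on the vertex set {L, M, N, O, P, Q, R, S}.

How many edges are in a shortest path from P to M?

2

Distance 0: P.
Distance 1: O, S.
Distance 2: M, N, Q, R — contains M.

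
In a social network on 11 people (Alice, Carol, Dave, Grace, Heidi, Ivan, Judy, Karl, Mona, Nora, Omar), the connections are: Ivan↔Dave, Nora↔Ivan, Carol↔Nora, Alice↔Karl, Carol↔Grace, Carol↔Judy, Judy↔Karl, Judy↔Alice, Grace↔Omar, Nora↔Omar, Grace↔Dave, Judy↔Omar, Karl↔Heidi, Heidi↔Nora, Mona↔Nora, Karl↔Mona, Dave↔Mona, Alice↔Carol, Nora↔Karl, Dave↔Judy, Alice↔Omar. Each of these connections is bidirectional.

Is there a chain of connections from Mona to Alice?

Explore from Mona.
Distance 1: reach Dave, Karl, Nora.
Distance 2: reach Alice, Carol, Grace, Heidi, Ivan, Judy, Omar.
Found Alice.

Yes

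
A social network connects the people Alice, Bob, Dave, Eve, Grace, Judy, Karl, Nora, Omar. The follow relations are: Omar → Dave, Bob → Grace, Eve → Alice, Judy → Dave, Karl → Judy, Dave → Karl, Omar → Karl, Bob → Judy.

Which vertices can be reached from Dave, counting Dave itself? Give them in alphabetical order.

Dave, Judy, Karl

Start at Dave.
Its neighbours: Karl.
Then their neighbours: Judy.
Nothing further is reachable.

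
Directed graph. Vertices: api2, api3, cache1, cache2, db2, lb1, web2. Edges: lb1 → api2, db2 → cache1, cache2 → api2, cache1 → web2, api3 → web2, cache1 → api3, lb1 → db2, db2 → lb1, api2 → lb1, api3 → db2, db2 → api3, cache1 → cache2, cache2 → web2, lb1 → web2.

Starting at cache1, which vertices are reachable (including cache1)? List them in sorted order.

Start at cache1.
Its neighbours: api3, cache2, web2.
Then their neighbours: api2, db2.
Then next layer: lb1.
Every vertex is now reached.

api2, api3, cache1, cache2, db2, lb1, web2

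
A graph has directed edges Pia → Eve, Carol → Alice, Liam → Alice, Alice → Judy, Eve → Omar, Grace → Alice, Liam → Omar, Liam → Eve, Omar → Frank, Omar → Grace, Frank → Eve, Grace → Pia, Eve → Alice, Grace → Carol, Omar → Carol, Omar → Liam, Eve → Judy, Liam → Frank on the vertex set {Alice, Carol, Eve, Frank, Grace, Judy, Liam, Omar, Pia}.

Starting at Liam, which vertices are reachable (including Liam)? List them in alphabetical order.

Alice, Carol, Eve, Frank, Grace, Judy, Liam, Omar, Pia

Start at Liam.
Its neighbours: Alice, Eve, Frank, Omar.
Then their neighbours: Carol, Grace, Judy.
Then next layer: Pia.
Every vertex is now reached.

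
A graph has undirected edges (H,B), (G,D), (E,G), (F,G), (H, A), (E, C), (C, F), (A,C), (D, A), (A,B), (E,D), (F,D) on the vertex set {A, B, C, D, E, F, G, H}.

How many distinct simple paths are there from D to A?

7

D–A
D–E–C–A
D–E–G–F–C–A
D–F–C–A
D–F–G–E–C–A
D–G–E–C–A
D–G–F–C–A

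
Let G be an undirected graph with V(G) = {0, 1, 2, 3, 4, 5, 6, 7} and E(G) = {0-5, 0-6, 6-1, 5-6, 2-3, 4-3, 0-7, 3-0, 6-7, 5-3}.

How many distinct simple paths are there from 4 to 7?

7

4–3–0–5–6–7
4–3–0–6–7
4–3–0–7
4–3–5–0–6–7
4–3–5–0–7
4–3–5–6–0–7
4–3–5–6–7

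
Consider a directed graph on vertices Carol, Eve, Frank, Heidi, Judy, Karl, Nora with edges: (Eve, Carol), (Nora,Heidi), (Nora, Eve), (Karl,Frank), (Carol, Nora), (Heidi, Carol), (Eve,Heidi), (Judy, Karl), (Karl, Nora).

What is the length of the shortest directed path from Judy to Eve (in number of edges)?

3

Distance 0: Judy.
Distance 1: Karl.
Distance 2: Frank, Nora.
Distance 3: Eve, Heidi — contains Eve.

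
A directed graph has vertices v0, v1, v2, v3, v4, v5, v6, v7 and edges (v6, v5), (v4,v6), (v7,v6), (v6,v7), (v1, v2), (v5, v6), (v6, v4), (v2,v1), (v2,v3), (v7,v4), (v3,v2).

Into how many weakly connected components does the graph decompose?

3

From v0: component {v0}.
From v1: component {v1, v2, v3}.
From v4: component {v4, v5, v6, v7}.
That's 3 components.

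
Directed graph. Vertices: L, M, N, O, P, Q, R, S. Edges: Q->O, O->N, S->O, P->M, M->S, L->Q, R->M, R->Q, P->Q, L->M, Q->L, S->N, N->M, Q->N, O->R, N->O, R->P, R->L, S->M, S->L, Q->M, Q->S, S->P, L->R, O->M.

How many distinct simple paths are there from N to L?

18

N→M→S→L
N→M→S→O→R→L
N→M→S→O→R→P→Q→L
N→M→S→O→R→Q→L
N→M→S→P→Q→L
N→M→S→P→Q→O→R→L
N→O→M→S→L
N→O→M→S→P→Q→L
... and 10 more.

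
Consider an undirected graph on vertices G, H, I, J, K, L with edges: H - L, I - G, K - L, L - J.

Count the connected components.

From G: component {G, I}.
From H: component {H, J, K, L}.
That's 2 components.

2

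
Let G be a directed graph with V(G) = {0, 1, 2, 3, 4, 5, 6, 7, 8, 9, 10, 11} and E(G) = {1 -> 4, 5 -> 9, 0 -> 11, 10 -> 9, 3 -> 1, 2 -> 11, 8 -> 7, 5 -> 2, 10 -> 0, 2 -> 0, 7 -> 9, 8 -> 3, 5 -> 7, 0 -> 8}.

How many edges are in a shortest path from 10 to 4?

5

Distance 0: 10.
Distance 1: 0, 9.
Distance 2: 8, 11.
Distance 3: 3, 7.
Distance 4: 1.
Distance 5: 4 — contains 4.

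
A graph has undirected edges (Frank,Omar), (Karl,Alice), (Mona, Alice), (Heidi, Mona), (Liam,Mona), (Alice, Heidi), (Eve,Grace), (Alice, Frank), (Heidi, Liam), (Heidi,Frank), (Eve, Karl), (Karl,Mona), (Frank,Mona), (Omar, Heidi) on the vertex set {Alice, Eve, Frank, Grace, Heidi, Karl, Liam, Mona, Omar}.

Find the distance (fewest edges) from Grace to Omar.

Distance 0: Grace.
Distance 1: Eve.
Distance 2: Karl.
Distance 3: Alice, Mona.
Distance 4: Frank, Heidi, Liam.
Distance 5: Omar — contains Omar.

5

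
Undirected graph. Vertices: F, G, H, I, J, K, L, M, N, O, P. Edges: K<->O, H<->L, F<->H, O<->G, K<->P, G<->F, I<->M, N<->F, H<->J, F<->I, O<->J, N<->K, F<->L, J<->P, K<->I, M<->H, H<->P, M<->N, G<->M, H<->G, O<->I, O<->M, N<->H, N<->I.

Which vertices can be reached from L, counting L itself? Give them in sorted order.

F, G, H, I, J, K, L, M, N, O, P

Start at L.
Its neighbours: F, H.
Then their neighbours: G, I, J, M, N, P.
Then next layer: K, O.
Every vertex is now reached.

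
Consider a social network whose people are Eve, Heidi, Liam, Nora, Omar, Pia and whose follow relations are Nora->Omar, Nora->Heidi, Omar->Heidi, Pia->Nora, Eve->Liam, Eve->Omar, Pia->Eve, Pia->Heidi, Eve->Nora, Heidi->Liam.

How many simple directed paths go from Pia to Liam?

7

Pia→Eve→Liam
Pia→Eve→Nora→Heidi→Liam
Pia→Eve→Nora→Omar→Heidi→Liam
Pia→Eve→Omar→Heidi→Liam
Pia→Heidi→Liam
Pia→Nora→Heidi→Liam
Pia→Nora→Omar→Heidi→Liam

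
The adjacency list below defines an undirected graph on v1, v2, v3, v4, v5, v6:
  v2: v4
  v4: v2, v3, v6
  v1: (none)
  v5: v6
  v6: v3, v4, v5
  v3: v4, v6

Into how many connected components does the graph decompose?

From v1: component {v1}.
From v2: component {v2, v3, v4, v5, v6}.
That's 2 components.

2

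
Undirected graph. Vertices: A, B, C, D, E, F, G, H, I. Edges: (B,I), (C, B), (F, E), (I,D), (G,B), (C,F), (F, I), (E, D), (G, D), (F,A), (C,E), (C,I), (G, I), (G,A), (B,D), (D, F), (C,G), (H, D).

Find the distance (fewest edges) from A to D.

2

Distance 0: A.
Distance 1: F, G.
Distance 2: B, C, D, E, I — contains D.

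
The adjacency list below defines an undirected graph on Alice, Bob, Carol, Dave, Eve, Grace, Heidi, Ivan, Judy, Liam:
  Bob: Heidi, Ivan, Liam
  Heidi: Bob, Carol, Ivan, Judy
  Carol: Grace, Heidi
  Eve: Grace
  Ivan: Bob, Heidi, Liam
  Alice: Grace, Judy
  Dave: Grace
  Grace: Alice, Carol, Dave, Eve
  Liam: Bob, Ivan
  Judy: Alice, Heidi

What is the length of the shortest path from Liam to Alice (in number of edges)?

Distance 0: Liam.
Distance 1: Bob, Ivan.
Distance 2: Heidi.
Distance 3: Carol, Judy.
Distance 4: Alice, Grace — contains Alice.

4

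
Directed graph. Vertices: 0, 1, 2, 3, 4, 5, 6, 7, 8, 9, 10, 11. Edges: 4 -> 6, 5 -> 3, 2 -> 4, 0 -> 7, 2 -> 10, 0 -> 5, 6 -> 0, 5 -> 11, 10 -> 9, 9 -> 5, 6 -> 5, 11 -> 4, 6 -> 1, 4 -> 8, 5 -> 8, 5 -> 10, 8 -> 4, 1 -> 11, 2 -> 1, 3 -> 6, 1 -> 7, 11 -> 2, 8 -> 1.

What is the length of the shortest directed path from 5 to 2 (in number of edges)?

Distance 0: 5.
Distance 1: 3, 8, 10, 11.
Distance 2: 1, 2, 4, 6, 9 — contains 2.

2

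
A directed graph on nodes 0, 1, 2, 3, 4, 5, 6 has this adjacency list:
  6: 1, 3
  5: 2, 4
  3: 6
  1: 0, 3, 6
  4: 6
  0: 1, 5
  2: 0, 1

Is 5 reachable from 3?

Explore from 3.
Distance 1: reach 6.
Distance 2: reach 1.
Distance 3: reach 0.
Distance 4: reach 5.
Found 5.

Yes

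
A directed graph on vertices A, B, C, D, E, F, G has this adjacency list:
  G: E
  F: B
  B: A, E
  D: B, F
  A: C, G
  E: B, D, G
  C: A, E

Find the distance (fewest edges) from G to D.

Distance 0: G.
Distance 1: E.
Distance 2: B, D — contains D.

2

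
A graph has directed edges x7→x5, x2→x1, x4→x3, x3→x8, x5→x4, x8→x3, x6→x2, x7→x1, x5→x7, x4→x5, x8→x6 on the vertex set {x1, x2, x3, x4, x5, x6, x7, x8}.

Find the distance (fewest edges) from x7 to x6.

Distance 0: x7.
Distance 1: x1, x5.
Distance 2: x4.
Distance 3: x3.
Distance 4: x8.
Distance 5: x6 — contains x6.

5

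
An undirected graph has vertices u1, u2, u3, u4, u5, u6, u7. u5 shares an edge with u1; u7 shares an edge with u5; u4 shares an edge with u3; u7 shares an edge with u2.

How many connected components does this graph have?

3

From u1: component {u1, u2, u5, u7}.
From u3: component {u3, u4}.
From u6: component {u6}.
That's 3 components.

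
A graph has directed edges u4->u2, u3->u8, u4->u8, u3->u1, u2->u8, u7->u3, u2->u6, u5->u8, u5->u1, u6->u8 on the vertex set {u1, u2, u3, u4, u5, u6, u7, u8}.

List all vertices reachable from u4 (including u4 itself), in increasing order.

u2, u4, u6, u8

Start at u4.
Its neighbours: u2, u8.
Then their neighbours: u6.
Nothing further is reachable.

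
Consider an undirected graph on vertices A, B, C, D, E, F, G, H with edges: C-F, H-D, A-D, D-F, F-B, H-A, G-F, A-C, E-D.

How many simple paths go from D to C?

3

D–A–C
D–F–C
D–H–A–C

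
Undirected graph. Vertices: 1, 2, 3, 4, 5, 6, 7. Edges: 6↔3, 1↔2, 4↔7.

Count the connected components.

4

From 1: component {1, 2}.
From 3: component {3, 6}.
From 4: component {4, 7}.
From 5: component {5}.
That's 4 components.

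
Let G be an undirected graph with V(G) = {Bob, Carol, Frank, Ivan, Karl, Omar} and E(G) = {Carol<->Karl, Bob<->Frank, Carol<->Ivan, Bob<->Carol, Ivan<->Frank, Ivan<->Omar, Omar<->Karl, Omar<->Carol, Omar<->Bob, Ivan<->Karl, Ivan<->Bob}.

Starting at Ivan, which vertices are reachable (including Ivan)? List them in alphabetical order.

Start at Ivan.
Its neighbours: Bob, Carol, Frank, Karl, Omar.
Every vertex is now reached.

Bob, Carol, Frank, Ivan, Karl, Omar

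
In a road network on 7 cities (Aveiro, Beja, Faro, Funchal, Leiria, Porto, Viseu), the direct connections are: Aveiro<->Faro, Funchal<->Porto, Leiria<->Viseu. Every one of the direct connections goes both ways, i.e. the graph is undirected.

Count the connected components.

From Aveiro: component {Aveiro, Faro}.
From Beja: component {Beja}.
From Funchal: component {Funchal, Porto}.
From Leiria: component {Leiria, Viseu}.
That's 4 components.

4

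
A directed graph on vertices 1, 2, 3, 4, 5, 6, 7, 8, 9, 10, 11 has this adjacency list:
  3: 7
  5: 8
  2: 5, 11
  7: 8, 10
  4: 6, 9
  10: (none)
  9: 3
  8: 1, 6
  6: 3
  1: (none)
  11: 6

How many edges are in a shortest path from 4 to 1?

Distance 0: 4.
Distance 1: 6, 9.
Distance 2: 3.
Distance 3: 7.
Distance 4: 8, 10.
Distance 5: 1 — contains 1.

5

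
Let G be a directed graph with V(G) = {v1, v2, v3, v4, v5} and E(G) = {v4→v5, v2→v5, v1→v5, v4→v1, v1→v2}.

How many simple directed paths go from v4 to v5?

3

v4→v1→v2→v5
v4→v1→v5
v4→v5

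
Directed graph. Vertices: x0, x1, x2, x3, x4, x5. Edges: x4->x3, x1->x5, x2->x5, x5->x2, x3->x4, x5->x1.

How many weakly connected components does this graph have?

From x0: component {x0}.
From x1: component {x1, x2, x5}.
From x3: component {x3, x4}.
That's 3 components.

3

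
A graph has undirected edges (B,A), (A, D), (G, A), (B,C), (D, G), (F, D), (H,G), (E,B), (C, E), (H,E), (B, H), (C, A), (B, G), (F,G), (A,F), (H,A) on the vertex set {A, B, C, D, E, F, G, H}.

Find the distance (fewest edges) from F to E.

3

Distance 0: F.
Distance 1: A, D, G.
Distance 2: B, C, H.
Distance 3: E — contains E.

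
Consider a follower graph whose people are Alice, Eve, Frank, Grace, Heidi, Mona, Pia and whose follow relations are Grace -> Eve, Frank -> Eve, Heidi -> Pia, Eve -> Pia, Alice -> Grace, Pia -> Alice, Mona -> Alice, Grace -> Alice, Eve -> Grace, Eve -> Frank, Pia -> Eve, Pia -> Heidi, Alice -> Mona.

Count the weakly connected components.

From Alice: component {Alice, Eve, Frank, Grace, Heidi, Mona, Pia}.
That's 1 component.

1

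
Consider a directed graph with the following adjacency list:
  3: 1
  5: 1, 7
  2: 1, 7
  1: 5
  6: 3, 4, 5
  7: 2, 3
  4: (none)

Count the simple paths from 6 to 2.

6→3→1→5→7→2
6→5→7→2

2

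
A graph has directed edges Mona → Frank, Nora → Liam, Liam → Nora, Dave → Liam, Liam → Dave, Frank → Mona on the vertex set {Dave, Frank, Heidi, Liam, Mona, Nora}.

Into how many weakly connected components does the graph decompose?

From Dave: component {Dave, Liam, Nora}.
From Frank: component {Frank, Mona}.
From Heidi: component {Heidi}.
That's 3 components.

3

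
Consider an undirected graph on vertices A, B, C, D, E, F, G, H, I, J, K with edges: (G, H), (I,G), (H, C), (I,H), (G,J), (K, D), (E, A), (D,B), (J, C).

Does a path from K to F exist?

No

Explore from K.
Distance 1: reach D.
Distance 2: reach B.
The search is exhausted without reaching F; it lies in a different component.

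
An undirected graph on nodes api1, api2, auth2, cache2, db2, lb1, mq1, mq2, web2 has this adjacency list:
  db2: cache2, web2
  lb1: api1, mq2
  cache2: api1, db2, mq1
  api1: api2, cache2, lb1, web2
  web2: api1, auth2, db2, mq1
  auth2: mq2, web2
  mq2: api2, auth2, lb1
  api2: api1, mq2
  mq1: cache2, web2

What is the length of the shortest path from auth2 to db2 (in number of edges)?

2

Distance 0: auth2.
Distance 1: mq2, web2.
Distance 2: api1, api2, db2, lb1, mq1 — contains db2.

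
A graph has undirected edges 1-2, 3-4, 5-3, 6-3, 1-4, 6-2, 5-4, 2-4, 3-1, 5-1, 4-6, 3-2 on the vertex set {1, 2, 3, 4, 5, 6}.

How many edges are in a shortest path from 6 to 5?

Distance 0: 6.
Distance 1: 2, 3, 4.
Distance 2: 1, 5 — contains 5.

2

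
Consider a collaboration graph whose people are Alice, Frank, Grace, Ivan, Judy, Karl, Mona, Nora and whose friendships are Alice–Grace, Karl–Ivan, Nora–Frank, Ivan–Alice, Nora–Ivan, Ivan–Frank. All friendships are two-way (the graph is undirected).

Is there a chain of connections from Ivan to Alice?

Yes

Explore from Ivan.
Distance 1: reach Alice, Frank, Karl, Nora.
Found Alice.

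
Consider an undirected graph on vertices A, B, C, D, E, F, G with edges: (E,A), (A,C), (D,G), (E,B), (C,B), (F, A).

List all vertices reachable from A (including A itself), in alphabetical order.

A, B, C, E, F

Start at A.
Its neighbours: C, E, F.
Then their neighbours: B.
Nothing further is reachable.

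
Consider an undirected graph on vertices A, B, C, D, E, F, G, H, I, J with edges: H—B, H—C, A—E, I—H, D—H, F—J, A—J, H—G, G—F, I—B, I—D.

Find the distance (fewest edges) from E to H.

5

Distance 0: E.
Distance 1: A.
Distance 2: J.
Distance 3: F.
Distance 4: G.
Distance 5: H — contains H.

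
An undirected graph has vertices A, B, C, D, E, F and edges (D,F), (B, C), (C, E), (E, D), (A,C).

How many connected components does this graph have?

1

From A: component {A, B, C, D, E, F}.
That's 1 component.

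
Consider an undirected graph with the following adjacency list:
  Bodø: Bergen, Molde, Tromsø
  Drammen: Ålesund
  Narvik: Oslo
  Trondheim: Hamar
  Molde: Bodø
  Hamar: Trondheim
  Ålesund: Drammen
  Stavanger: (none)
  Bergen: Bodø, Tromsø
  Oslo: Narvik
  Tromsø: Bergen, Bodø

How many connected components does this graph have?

From Ålesund: component {Ålesund, Drammen}.
From Bergen: component {Bergen, Bodø, Molde, Tromsø}.
From Hamar: component {Hamar, Trondheim}.
From Narvik: component {Narvik, Oslo}.
From Stavanger: component {Stavanger}.
That's 5 components.

5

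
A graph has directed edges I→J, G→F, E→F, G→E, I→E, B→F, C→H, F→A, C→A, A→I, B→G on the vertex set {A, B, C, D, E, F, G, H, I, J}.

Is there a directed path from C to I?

Yes

Explore from C.
Distance 1: reach A, H.
Distance 2: reach I.
Found I.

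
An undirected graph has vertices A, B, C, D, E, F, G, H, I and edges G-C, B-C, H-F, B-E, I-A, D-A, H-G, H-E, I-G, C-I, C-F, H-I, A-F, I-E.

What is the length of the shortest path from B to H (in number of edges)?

2

Distance 0: B.
Distance 1: C, E.
Distance 2: F, G, H, I — contains H.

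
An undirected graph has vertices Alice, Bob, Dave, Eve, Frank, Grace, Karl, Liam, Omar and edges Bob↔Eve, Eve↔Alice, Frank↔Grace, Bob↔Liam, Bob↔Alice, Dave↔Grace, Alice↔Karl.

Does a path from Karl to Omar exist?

Explore from Karl.
Distance 1: reach Alice.
Distance 2: reach Bob, Eve.
Distance 3: reach Liam.
The search is exhausted without reaching Omar; it lies in a different component.

No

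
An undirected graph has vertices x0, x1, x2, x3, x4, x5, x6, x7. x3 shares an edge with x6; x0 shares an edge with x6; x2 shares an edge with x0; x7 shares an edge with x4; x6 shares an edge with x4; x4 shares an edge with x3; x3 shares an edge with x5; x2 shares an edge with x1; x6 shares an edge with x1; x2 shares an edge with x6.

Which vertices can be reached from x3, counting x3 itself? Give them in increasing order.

x0, x1, x2, x3, x4, x5, x6, x7

Start at x3.
Its neighbours: x4, x5, x6.
Then their neighbours: x0, x1, x2, x7.
Every vertex is now reached.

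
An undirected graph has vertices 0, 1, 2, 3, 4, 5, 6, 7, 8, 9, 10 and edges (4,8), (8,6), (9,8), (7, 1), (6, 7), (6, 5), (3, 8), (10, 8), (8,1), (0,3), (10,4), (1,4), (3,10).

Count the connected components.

From 0: component {0, 1, 3, 4, 5, 6, 7, 8, 9, 10}.
From 2: component {2}.
That's 2 components.

2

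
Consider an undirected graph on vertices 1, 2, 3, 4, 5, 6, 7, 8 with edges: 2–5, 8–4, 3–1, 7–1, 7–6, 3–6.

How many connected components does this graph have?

3

From 1: component {1, 3, 6, 7}.
From 2: component {2, 5}.
From 4: component {4, 8}.
That's 3 components.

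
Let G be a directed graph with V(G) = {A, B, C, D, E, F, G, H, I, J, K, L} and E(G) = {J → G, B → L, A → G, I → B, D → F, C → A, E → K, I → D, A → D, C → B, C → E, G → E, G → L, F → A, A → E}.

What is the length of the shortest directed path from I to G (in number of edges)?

Distance 0: I.
Distance 1: B, D.
Distance 2: F, L.
Distance 3: A.
Distance 4: E, G — contains G.

4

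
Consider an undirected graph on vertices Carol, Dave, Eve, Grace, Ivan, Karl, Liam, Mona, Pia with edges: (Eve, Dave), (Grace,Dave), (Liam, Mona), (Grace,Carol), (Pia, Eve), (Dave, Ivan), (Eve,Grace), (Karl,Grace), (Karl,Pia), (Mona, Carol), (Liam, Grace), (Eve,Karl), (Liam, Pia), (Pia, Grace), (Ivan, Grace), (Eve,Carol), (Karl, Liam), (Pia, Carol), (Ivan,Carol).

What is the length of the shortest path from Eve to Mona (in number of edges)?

Distance 0: Eve.
Distance 1: Carol, Dave, Grace, Karl, Pia.
Distance 2: Ivan, Liam, Mona — contains Mona.

2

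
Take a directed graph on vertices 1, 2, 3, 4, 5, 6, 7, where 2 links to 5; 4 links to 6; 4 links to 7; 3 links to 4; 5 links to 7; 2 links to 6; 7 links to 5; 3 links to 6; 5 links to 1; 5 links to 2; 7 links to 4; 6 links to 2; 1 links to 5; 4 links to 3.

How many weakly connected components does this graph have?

1

From 1: component {1, 2, 3, 4, 5, 6, 7}.
That's 1 component.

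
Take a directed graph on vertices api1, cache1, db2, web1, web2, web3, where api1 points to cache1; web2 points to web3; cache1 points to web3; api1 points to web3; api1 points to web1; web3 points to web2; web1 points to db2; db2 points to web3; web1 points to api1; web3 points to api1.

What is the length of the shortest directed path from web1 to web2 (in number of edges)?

Distance 0: web1.
Distance 1: api1, db2.
Distance 2: cache1, web3.
Distance 3: web2 — contains web2.

3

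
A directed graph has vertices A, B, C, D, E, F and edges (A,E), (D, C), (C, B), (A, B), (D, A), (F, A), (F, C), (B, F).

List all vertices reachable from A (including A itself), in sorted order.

A, B, C, E, F

Start at A.
Its neighbours: B, E.
Then their neighbours: F.
Then next layer: C.
Nothing further is reachable.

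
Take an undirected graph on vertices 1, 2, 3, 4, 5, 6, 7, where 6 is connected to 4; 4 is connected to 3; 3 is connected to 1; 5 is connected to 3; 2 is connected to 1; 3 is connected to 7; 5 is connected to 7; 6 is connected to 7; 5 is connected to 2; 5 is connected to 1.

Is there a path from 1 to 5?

Yes

Explore from 1.
Distance 1: reach 2, 3, 5.
Found 5.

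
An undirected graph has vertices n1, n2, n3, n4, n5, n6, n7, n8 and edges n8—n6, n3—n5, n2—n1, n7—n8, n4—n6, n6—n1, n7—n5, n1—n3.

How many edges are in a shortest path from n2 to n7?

4

Distance 0: n2.
Distance 1: n1.
Distance 2: n3, n6.
Distance 3: n4, n5, n8.
Distance 4: n7 — contains n7.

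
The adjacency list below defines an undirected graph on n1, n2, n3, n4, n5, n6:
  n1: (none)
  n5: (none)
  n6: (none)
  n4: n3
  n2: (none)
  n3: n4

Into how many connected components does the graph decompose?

5

From n1: component {n1}.
From n2: component {n2}.
From n3: component {n3, n4}.
From n5: component {n5}.
From n6: component {n6}.
That's 5 components.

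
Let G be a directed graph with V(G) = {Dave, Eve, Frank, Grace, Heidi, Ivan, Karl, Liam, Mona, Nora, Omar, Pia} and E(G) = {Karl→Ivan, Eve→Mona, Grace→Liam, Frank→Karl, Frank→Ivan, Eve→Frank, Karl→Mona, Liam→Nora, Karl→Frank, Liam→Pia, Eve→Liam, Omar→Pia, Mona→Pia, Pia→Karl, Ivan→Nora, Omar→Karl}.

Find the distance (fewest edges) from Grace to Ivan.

4

Distance 0: Grace.
Distance 1: Liam.
Distance 2: Nora, Pia.
Distance 3: Karl.
Distance 4: Frank, Ivan, Mona — contains Ivan.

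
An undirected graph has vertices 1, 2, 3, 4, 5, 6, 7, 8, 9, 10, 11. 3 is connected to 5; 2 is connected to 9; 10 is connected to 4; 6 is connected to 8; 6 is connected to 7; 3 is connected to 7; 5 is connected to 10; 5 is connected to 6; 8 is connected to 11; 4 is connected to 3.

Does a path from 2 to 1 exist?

Explore from 2.
Distance 1: reach 9.
The search is exhausted without reaching 1; it lies in a different component.

No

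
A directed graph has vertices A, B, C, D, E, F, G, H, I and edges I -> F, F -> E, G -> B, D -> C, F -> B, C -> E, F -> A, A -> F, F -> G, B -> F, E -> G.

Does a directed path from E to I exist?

No

Explore from E.
Distance 1: reach G.
Distance 2: reach B.
Distance 3: reach F.
Distance 4: reach A.
The search from E is exhausted; no directed path reaches I.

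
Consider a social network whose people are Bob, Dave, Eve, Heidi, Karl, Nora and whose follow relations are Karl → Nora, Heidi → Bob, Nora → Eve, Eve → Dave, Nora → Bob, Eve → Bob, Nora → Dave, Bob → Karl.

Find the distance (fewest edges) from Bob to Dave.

Distance 0: Bob.
Distance 1: Karl.
Distance 2: Nora.
Distance 3: Dave, Eve — contains Dave.

3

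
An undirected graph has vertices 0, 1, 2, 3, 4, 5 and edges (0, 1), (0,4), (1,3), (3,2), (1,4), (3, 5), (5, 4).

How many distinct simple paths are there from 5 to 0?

5–3–1–0
5–3–1–4–0
5–4–0
5–4–1–0

4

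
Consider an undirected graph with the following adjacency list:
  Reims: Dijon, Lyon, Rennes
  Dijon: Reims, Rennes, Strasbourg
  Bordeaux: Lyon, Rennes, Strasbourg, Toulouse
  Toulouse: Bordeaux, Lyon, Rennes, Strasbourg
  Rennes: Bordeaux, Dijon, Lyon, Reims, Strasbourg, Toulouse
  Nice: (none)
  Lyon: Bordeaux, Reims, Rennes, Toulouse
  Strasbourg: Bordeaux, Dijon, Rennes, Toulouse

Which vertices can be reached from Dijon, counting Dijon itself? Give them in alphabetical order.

Start at Dijon.
Its neighbours: Reims, Rennes, Strasbourg.
Then their neighbours: Bordeaux, Lyon, Toulouse.
Nothing further is reachable.

Bordeaux, Dijon, Lyon, Reims, Rennes, Strasbourg, Toulouse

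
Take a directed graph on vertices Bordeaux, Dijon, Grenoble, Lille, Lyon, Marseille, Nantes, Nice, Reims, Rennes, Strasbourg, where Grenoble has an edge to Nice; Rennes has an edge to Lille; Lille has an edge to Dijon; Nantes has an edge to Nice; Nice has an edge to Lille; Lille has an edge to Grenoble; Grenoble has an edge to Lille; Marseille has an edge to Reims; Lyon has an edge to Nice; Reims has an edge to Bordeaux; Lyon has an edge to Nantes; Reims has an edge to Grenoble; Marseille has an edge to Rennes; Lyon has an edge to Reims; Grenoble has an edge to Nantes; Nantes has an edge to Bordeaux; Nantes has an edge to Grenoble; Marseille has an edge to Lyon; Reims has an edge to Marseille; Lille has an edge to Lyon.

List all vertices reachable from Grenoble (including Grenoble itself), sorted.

Bordeaux, Dijon, Grenoble, Lille, Lyon, Marseille, Nantes, Nice, Reims, Rennes

Start at Grenoble.
Its neighbours: Lille, Nantes, Nice.
Then their neighbours: Bordeaux, Dijon, Lyon.
Then next layer: Reims.
Then next layer: Marseille.
Then next layer: Rennes.
Nothing further is reachable.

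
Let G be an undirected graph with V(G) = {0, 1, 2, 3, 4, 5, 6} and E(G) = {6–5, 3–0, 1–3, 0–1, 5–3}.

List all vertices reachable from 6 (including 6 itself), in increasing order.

Start at 6.
Its neighbours: 5.
Then their neighbours: 3.
Then next layer: 0, 1.
Nothing further is reachable.

0, 1, 3, 5, 6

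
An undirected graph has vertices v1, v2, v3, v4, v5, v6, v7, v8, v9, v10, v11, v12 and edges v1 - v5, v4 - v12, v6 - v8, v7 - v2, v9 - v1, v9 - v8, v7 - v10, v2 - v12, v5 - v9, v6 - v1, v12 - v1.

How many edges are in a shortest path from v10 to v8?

6

Distance 0: v10.
Distance 1: v7.
Distance 2: v2.
Distance 3: v12.
Distance 4: v1, v4.
Distance 5: v5, v6, v9.
Distance 6: v8 — contains v8.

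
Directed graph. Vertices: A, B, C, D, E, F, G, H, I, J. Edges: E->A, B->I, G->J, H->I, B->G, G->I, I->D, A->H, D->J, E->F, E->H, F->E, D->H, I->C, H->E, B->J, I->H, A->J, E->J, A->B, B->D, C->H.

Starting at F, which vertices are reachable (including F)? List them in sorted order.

A, B, C, D, E, F, G, H, I, J

Start at F.
Its neighbours: E.
Then their neighbours: A, H, J.
Then next layer: B, I.
Then next layer: C, D, G.
Every vertex is now reached.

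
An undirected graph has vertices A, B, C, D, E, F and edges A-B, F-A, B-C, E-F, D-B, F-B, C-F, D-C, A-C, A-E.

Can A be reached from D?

Explore from D.
Distance 1: reach B, C.
Distance 2: reach A, F.
Found A.

Yes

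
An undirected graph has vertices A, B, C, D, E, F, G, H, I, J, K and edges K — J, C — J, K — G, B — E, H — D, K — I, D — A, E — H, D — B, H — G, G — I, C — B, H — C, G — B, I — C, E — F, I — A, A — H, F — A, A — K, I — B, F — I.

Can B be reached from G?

Yes

Explore from G.
Distance 1: reach B, H, I, K.
Found B.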